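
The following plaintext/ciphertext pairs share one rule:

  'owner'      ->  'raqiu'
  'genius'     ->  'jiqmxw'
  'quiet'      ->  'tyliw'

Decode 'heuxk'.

Shifts by position in owner: pos 0: o→r (+3), pos 1: w→a (+4), pos 2: n→q (+3), pos 3: e→i (+4) — repeating every 2. The shifts repeat in a cycle of length 2: positions 0,1,… shift by +3, +4, then the pattern repeats.
Decoding heuxk: h−3=e, e−4=a, u−3=r, x−4=t, k−3=h.

earth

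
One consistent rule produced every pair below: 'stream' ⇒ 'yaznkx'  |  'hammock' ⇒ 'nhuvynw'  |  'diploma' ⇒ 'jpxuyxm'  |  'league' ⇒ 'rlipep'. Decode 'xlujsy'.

In stream: s→y is +6, t→a is +7, r→z is +8, e→n is +9 — the shift increases by 1 each position. The shift increases by 1 at each position, starting from +6: 6, 7, 8, ….
Undoing it on xlujsy: x−6=r, l−7=e, u−8=m, j−9=a, s−10=i, y−11=n.

remain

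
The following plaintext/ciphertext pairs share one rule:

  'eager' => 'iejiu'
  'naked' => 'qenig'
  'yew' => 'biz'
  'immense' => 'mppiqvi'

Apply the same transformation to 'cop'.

The shift depends on letter class: consonant g→j is +3, but vowel e→i is +4. Vowels shift forward by 4 and consonants shift forward by 3.
On cop: c(cons)+3=f, o(vowel)+4=s, p(cons)+3=s.

fss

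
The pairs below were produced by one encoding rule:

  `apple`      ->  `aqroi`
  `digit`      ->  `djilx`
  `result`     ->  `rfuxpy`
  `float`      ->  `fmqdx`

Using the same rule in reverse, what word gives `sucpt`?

In apple: a→a is +0, p→q is +1, p→r is +2, l→o is +3 — the shift increases by 1 each position. Each letter shifts forward by its position index (0, 1, 2, …) — the shift grows by one for each successive letter.
Reversing it on sucpt: s−0=s, u−1=t, c−2=a, p−3=m, t−4=p.

stamp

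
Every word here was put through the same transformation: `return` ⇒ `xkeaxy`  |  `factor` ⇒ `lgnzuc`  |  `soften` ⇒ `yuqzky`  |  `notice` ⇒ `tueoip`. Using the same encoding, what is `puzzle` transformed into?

Shifts by position in return: pos 0: r→x (+6), pos 1: e→k (+6), pos 2: t→e (+11), pos 3: u→a (+6), pos 4: r→x (+6), pos 5: n→y (+11) — repeating every 3. A repeating key of period 3 is used — shifts +6, +6, +11 over and over.
On puzzle: p+6=v, u+6=a, z+11=k, z+6=f, l+6=r, e+11=p.

vakfrp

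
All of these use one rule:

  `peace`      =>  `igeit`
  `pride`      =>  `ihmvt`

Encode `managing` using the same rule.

The output letters match the input read backwards, each shifted +4: peace reversed is ecaep. Read the word backwards and shift each letter +4.
On managing: reverse → gniganam; then shift: g+4=k, n+4=r, i+4=m, g+4=k, a+4=e, n+4=r, a+4=e, m+4=q.

krmkereq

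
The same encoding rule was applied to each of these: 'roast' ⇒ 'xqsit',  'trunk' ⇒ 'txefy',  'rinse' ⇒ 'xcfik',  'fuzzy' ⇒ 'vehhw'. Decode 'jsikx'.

laser

Treating letters as 0–25, the rule is x ↦ 11x + 18 (mod 26).
Undoing it on jsikx: j(9)→19·(9−18)≡11=l; s(18)→19·(18−18)≡0=a; i(8)→19·(8−18)≡18=s; k(10)→19·(10−18)≡4=e; x(23)→19·(23−18)≡17=r (all mod 26).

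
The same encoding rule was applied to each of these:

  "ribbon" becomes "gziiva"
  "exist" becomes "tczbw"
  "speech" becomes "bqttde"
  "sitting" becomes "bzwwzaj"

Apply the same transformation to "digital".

Each letter's alphabet position (a=0..z=25) is mapped through 21·x+13 mod 26 — an affine cipher.
On digital: d(3)→21·3+13≡24=y; i(8)→21·8+13≡25=z; g(6)→21·6+13≡9=j; i(8)→21·8+13≡25=z; t(19)→21·19+13≡22=w; a(0)→21·0+13≡13=n; l(11)→21·11+13≡10=k (all mod 26).

yzjzwnk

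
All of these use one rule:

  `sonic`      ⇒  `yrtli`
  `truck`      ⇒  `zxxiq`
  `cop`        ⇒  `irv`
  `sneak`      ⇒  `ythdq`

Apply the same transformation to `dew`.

Two shifts are in play — +3 for a/e/i/o/u, +6 for every other letter.
On dew: d(cons)+6=j, e(vowel)+3=h, w(cons)+6=c.

jhc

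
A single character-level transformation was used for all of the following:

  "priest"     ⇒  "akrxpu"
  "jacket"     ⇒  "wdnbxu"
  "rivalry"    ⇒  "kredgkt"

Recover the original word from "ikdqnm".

branch

Each letter's alphabet position (a=0..z=25) is mapped through 5·x+3 mod 26 — an affine cipher.
Undoing it on ikdqnm: i(8)→21·(8−3)≡1=b; k(10)→21·(10−3)≡17=r; d(3)→21·(3−3)≡0=a; q(16)→21·(16−3)≡13=n; n(13)→21·(13−3)≡2=c; m(12)→21·(12−3)≡7=h (all mod 26).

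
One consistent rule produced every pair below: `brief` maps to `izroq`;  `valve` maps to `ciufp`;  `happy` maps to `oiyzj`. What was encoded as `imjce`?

beast

In brief: b→i is +7, r→z is +8, i→r is +9, e→o is +10 — the shift increases by 1 each position. Each letter shifts forward by (position + 7), i.e. 7, 8, 9, … — the shift grows by one for each successive letter.
Reversing it on imjce: i−7=b, m−8=e, j−9=a, c−10=s, e−11=t.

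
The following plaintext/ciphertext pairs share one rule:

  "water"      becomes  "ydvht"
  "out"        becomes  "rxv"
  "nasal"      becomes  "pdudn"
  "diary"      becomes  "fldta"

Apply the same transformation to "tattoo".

The shift depends on letter class: consonant w→y is +2, but vowel a→d is +3. The rule splits by letter class: vowels +3, consonants +2.
For tattoo: t(cons)+2=v, a(vowel)+3=d, t(cons)+2=v, t(cons)+2=v, o(vowel)+3=r, o(vowel)+3=r.

vdvvrr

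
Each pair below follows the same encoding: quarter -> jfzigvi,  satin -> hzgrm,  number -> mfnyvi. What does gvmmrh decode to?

Each pair mirrors across the alphabet (q↔j, u↔f, a↔z): positions sum to 25. Each letter is replaced by its mirror in the alphabet: a↔z, b↔y, c↔x, and so on (the Atbash cipher).
Undoing it on gvmmrh: g↔t, v↔e, m↔n, m↔n, r↔i, h↔s.

tennis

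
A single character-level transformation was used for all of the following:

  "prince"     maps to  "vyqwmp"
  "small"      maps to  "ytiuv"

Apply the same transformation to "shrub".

yozdl

In prince: p→v is +6, r→y is +7, i→q is +8, n→w is +9 — the shift increases by 1 each position. Each letter shifts forward by (position + 6), i.e. 6, 7, 8, … — the shift grows by one for each successive letter.
On shrub: s+6=y, h+7=o, r+8=z, u+9=d, b+10=l.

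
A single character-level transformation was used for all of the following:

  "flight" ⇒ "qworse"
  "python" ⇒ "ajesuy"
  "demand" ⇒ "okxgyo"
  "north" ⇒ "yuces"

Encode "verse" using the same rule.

Two shifts are in play — +6 for a/e/i/o/u, +11 for every other letter.
For verse: v(cons)+11=g, e(vowel)+6=k, r(cons)+11=c, s(cons)+11=d, e(vowel)+6=k.

gkcdk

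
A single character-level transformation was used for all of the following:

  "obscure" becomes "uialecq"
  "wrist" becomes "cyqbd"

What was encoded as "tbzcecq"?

nurture

The shift increases by 1 at each position, starting from +6: 6, 7, 8, ….
Undoing it on tbzcecq: t−6=n, b−7=u, z−8=r, c−9=t, e−10=u, c−11=r, q−12=e.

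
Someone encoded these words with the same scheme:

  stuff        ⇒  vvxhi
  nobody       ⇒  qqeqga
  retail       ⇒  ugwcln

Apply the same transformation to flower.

inryht

Shifts by position in stuff: pos 0: s→v (+3), pos 1: t→v (+2), pos 2: u→x (+3), pos 3: f→h (+2) — repeating every 2. A repeating key of period 2 is used — shifts +3, +2 over and over.
For flower: f+3=i, l+2=n, o+3=r, w+2=y, e+3=h, r+2=t.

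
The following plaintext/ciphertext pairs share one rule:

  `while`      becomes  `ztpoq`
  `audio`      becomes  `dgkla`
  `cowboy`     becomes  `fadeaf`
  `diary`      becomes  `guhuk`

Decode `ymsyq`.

valve

Shifts by position in while: pos 0: w→z (+3), pos 1: h→t (+12), pos 2: i→p (+7), pos 3: l→o (+3), pos 4: e→q (+12) — repeating every 3. A repeating key of period 3 is used — shifts +3, +12, +7 over and over.
Reversing it on ymsyq: y−3=v, m−12=a, s−7=l, y−3=v, q−12=e.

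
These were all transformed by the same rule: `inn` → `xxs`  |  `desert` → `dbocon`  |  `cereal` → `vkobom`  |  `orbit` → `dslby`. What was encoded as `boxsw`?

miner

The output letters match the input read backwards, each shifted +10: inn reversed is nni. Two steps: reverse the string, then apply a Caesar shift of +10.
Reversing it on boxsw: shift back: b−10=r, o−10=e, x−10=n, s−10=i, w−10=m → renim; then reverse → miner.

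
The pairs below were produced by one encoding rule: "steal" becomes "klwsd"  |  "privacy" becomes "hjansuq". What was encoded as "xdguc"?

Compare letters: s→k is +18, t→l is +18, e→w is +18 — a constant shift. It's a constant shift of +18 (ROT18).
Decoding xdguc: x−18=f, d−18=l, g−18=o, u−18=c, c−18=k.

flock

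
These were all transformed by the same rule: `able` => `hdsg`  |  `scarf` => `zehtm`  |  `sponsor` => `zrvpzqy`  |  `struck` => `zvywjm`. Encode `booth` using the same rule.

Shifts by position in able: pos 0: a→h (+7), pos 1: b→d (+2), pos 2: l→s (+7), pos 3: e→g (+2) — repeating every 2. A repeating key of period 2 is used — shifts +7, +2 over and over.
For booth: b+7=i, o+2=q, o+7=v, t+2=v, h+7=o.

iqvvo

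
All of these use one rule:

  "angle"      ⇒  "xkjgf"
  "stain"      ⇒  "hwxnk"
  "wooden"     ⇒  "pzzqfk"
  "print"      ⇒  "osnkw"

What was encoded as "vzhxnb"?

mosaic

a(0)→x(23) and n(13)→k(10) fit y≡15x+23 (mod 26); the inverse of 15 mod 26 is 7. Each letter's alphabet position (a=0..z=25) is mapped through 15·x+23 mod 26 — an affine cipher.
Undoing it on vzhxnb: v(21)→7·(21−23)≡12=m; z(25)→7·(25−23)≡14=o; h(7)→7·(7−23)≡18=s; x(23)→7·(23−23)≡0=a; n(13)→7·(13−23)≡8=i; b(1)→7·(1−23)≡2=c (all mod 26).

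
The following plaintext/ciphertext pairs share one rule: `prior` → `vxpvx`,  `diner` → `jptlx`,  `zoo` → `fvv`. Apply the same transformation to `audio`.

The shift depends on letter class: consonant p→v is +6, but vowel i→p is +7. The rule splits by letter class: vowels +7, consonants +6.
Applying it to audio: a(vowel)+7=h, u(vowel)+7=b, d(cons)+6=j, i(vowel)+7=p, o(vowel)+7=v.

hbjpv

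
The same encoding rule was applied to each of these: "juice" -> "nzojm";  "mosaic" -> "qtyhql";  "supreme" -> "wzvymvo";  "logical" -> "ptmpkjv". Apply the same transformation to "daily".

hfosg

In juice: j→n is +4, u→z is +5, i→o is +6, c→j is +7 — the shift increases by 1 each position. Letter i (0-indexed) is shifted by i+4, so successive shifts are 4, 5, 6, ….
Applying it to daily: d+4=h, a+5=f, i+6=o, l+7=s, y+8=g.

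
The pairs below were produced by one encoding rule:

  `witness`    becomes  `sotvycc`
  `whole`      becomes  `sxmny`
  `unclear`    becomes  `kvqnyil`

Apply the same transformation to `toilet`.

tmonyt

w(22)→s(18) and i(8)→o(14) fit y≡17x+8 (mod 26); the inverse of 17 mod 26 is 23. This is an affine cipher: with a=0,…,z=25, each position x becomes (17x+8) mod 26.
Applying it to toilet: t(19)→17·19+8≡19=t; o(14)→17·14+8≡12=m; i(8)→17·8+8≡14=o; l(11)→17·11+8≡13=n; e(4)→17·4+8≡24=y; t(19)→17·19+8≡19=t (all mod 26).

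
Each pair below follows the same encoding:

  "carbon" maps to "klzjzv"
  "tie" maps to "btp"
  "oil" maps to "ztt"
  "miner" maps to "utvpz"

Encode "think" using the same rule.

bptvs

The shift depends on letter class: consonant c→k is +8, but vowel a→l is +11. The rule splits by letter class: vowels +11, consonants +8.
For think: t(cons)+8=b, h(cons)+8=p, i(vowel)+11=t, n(cons)+8=v, k(cons)+8=s.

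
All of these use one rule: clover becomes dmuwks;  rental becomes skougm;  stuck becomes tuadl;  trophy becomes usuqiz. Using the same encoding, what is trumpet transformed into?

usanqku

The shift depends on letter class: consonant c→d is +1, but vowel o→u is +6. Two shifts are in play — +6 for a/e/i/o/u, +1 for every other letter.
For trumpet: t(cons)+1=u, r(cons)+1=s, u(vowel)+6=a, m(cons)+1=n, p(cons)+1=q, e(vowel)+6=k, t(cons)+1=u.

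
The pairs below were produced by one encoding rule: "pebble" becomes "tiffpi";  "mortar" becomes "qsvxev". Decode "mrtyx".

input

Every letter moves 4 places later in the alphabet, wrapping around z→a.
Undoing it on mrtyx: m−4=i, r−4=n, t−4=p, y−4=u, x−4=t.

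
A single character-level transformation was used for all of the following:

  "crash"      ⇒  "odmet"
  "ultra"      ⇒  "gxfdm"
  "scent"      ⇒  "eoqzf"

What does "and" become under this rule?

Compare letters: c→o is +12, r→d is +12, a→m is +12 — a constant shift. Each letter is shifted forward by 12 in the alphabet (a Caesar shift of +12).
For and: a+12=m, n+12=z, d+12=p.

mzp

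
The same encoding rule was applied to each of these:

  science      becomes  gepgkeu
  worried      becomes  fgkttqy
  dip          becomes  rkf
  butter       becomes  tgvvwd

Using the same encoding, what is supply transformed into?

The word is reversed, then every letter is shifted forward by 2.
For supply: reverse → ylppus; then shift: y+2=a, l+2=n, p+2=r, p+2=r, u+2=w, s+2=u.

anrrwu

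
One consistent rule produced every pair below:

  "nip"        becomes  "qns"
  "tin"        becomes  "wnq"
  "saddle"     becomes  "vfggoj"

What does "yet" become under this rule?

bjw

Vowels shift forward by 5 and consonants shift forward by 3.
On yet: y(cons)+3=b, e(vowel)+5=j, t(cons)+3=w.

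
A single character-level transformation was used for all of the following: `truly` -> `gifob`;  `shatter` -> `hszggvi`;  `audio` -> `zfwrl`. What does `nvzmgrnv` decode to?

Each pair mirrors across the alphabet (t↔g, r↔i, u↔f): positions sum to 25. Letters are reflected about the middle of the alphabet (position → 25−position): Atbash.
Reversing it on nvzmgrnv: n↔m, v↔e, z↔a, m↔n, g↔t, r↔i, n↔m, v↔e.

meantime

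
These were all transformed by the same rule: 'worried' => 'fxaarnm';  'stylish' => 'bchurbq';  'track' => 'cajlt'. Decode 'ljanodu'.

careful

Each letter is shifted forward by 9 in the alphabet (a Caesar shift of +9).
Decoding ljanodu: l−9=c, j−9=a, a−9=r, n−9=e, o−9=f, d−9=u, u−9=l.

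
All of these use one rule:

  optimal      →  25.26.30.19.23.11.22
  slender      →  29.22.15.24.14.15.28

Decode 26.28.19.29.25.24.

prison

o is letter #15 and maps to 25: an offset of 10. Each letter is replaced by its alphabet position (a=1..z=26) + 10.
Decoding 26.28.19.29.25.24: 26→(26−10)÷1=16=p, 28→(28−10)÷1=18=r, 19→(19−10)÷1=9=i, 29→(29−10)÷1=19=s, 25→(25−10)÷1=15=o, 24→(24−10)÷1=14=n.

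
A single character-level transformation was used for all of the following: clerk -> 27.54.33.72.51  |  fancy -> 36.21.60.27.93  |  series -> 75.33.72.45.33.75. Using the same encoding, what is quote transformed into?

69.81.63.78.33

With a=1..z=26, the number is 3·pos + 18.
Applying it to quote: q=17→69, u=21→81, o=15→63, t=20→78, e=5→33.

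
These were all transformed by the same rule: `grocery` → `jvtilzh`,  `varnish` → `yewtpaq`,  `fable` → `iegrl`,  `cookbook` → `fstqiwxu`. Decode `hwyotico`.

estimate

In grocery: g→j is +3, r→v is +4, o→t is +5, c→i is +6 — the shift increases by 1 each position. Letter i (0-indexed) is shifted by i+3, so successive shifts are 3, 4, 5, ….
Reversing it on hwyotico: h−3=e, w−4=s, y−5=t, o−6=i, t−7=m, i−8=a, c−9=t, o−10=e.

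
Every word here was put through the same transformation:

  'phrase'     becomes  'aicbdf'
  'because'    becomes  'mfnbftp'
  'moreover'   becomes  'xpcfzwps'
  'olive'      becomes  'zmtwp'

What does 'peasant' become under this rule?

Shifts by position in phrase: pos 0: p→a (+11), pos 1: h→i (+1), pos 2: r→c (+11), pos 3: a→b (+1) — repeating every 2. The shifts repeat in a cycle of length 2: positions 0,1,… shift by +11, +1, then the pattern repeats.
Applying it to peasant: p+11=a, e+1=f, a+11=l, s+1=t, a+11=l, n+1=o, t+11=e.

afltloe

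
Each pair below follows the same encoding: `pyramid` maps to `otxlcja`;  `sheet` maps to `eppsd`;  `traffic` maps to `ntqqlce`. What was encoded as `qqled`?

The output letters match the input read backwards, each shifted +11: pyramid reversed is dimaryp. The word is reversed, then every letter is shifted forward by 11.
Decoding qqled: shift back: q−11=f, q−11=f, l−11=a, e−11=t, d−11=s → ffats; then reverse → staff.

staff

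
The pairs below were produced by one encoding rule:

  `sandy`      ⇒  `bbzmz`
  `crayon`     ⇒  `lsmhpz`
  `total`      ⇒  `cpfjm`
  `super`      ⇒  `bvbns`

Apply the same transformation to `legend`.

ufsnop

It's a Vigenère-style cipher with numeric key [9,1,12]: position i shifts by key[i mod 3].
For legend: l+9=u, e+1=f, g+12=s, e+9=n, n+1=o, d+12=p.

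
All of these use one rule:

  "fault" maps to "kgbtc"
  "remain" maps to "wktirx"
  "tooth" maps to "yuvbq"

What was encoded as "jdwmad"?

expert

In fault: f→k is +5, a→g is +6, u→b is +7, l→t is +8 — the shift increases by 1 each position. Each letter shifts forward by (position + 5), i.e. 5, 6, 7, … — the shift grows by one for each successive letter.
Undoing it on jdwmad: j−5=e, d−6=x, w−7=p, m−8=e, a−9=r, d−10=t.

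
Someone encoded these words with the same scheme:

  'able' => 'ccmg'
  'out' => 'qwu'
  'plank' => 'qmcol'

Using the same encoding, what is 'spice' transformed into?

Vowels shift forward by 2 and consonants shift forward by 1.
For spice: s(cons)+1=t, p(cons)+1=q, i(vowel)+2=k, c(cons)+1=d, e(vowel)+2=g.

tqkdg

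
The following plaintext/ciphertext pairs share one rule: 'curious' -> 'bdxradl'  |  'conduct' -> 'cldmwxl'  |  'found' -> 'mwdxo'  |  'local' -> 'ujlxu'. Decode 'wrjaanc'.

The output letters match the input read backwards, each shifted +9: curious reversed is suoiruc. Read the word backwards and shift each letter +9.
Reversing it on wrjaanc: shift back: w−9=n, r−9=i, j−9=a, a−9=r, a−9=r, n−9=e, c−9=t → niarret; then reverse → terrain.

terrain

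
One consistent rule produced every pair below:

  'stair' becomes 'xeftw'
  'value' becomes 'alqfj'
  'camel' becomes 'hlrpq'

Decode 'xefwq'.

Shifts by position in stair: pos 0: s→x (+5), pos 1: t→e (+11), pos 2: a→f (+5), pos 3: i→t (+11) — repeating every 2. It's a Vigenère-style cipher with numeric key [5,11]: position i shifts by key[i mod 2].
Undoing it on xefwq: x−5=s, e−11=t, f−5=a, w−11=l, q−5=l.

stall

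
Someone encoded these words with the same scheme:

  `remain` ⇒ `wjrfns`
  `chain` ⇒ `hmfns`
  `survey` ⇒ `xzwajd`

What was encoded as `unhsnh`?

picnic

This is a Caesar cipher with shift 5.
Decoding unhsnh: u−5=p, n−5=i, h−5=c, s−5=n, n−5=i, h−5=c.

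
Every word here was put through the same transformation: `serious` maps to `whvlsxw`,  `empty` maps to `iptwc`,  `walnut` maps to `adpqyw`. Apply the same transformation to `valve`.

zdpyi

Shifts by position in serious: pos 0: s→w (+4), pos 1: e→h (+3), pos 2: r→v (+4), pos 3: i→l (+3) — repeating every 2. It's a Vigenère-style cipher with numeric key [4,3]: position i shifts by key[i mod 2].
For valve: v+4=z, a+3=d, l+4=p, v+3=y, e+4=i.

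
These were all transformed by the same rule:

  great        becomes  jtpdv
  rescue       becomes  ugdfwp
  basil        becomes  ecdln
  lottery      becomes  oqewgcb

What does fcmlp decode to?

Shifts by position in great: pos 0: g→j (+3), pos 1: r→t (+2), pos 2: e→p (+11), pos 3: a→d (+3), pos 4: t→v (+2) — repeating every 3. It's a Vigenère-style cipher with numeric key [3,2,11]: position i shifts by key[i mod 3].
Reversing it on fcmlp: f−3=c, c−2=a, m−11=b, l−3=i, p−2=n.

cabin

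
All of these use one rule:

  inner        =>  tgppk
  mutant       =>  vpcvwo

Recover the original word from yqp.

The word is reversed, then every letter is shifted forward by 2.
Undoing it on yqp: shift back: y−2=w, q−2=o, p−2=n → won; then reverse → now.

now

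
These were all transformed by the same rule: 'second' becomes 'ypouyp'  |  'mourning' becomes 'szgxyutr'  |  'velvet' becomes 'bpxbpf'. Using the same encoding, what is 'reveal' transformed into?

xphklx

Shifts by position in second: pos 0: s→y (+6), pos 1: e→p (+11), pos 2: c→o (+12), pos 3: o→u (+6), pos 4: n→y (+11), pos 5: d→p (+12) — repeating every 3. A repeating key of period 3 is used — shifts +6, +11, +12 over and over.
On reveal: r+6=x, e+11=p, v+12=h, e+6=k, a+11=l, l+12=x.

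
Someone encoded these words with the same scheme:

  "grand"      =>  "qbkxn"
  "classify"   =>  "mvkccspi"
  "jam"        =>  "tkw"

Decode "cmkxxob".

scanner

Compare letters: g→q is +10, r→b is +10, a→k is +10 — a constant shift. Each letter is shifted forward by 10 in the alphabet (a Caesar shift of +10).
Decoding cmkxxob: c−10=s, m−10=c, k−10=a, x−10=n, x−10=n, o−10=e, b−10=r.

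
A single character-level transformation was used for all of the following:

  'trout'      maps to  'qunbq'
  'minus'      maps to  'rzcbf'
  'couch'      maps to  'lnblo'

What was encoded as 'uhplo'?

reach

Treating letters as 0–25, the rule is x ↦ 11x + 15 (mod 26).
Undoing it on uhplo: u(20)→19·(20−15)≡17=r; h(7)→19·(7−15)≡4=e; p(15)→19·(15−15)≡0=a; l(11)→19·(11−15)≡2=c; o(14)→19·(14−15)≡7=h (all mod 26).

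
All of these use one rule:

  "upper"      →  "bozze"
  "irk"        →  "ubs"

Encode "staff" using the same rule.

Two steps: reverse the string, then apply a Caesar shift of +10.
On staff: reverse → ffats; then shift: f+10=p, f+10=p, a+10=k, t+10=d, s+10=c.

ppkdc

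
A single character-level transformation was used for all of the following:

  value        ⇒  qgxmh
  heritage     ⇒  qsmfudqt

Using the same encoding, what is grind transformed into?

The output letters match the input read backwards, each shifted +12: value reversed is eulav. The word is reversed, then every letter is shifted forward by 12.
For grind: reverse → dnirg; then shift: d+12=p, n+12=z, i+12=u, r+12=d, g+12=s.

pzuds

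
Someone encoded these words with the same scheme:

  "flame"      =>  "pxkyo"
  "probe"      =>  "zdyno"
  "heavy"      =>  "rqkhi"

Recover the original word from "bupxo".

Shifts by position in flame: pos 0: f→p (+10), pos 1: l→x (+12), pos 2: a→k (+10), pos 3: m→y (+12) — repeating every 2. A repeating key of period 2 is used — shifts +10, +12 over and over.
Decoding bupxo: b−10=r, u−12=i, p−10=f, x−12=l, o−10=e.

rifle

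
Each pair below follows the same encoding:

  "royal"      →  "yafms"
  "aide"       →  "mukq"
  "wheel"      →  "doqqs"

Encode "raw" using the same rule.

The shift depends on letter class: consonant r→y is +7, but vowel o→a is +12. The rule splits by letter class: vowels +12, consonants +7.
Applying it to raw: r(cons)+7=y, a(vowel)+12=m, w(cons)+7=d.

ymd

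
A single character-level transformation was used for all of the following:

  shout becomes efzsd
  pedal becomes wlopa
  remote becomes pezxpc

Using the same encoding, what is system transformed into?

xpedjd

The output letters match the input read backwards, each shifted +11: shout reversed is tuohs. Read the word backwards and shift each letter +11.
For system: reverse → metsys; then shift: m+11=x, e+11=p, t+11=e, s+11=d, y+11=j, s+11=d.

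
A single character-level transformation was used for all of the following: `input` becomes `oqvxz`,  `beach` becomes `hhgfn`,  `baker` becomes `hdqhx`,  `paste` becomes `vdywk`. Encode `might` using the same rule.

Shifts by position in input: pos 0: i→o (+6), pos 1: n→q (+3), pos 2: p→v (+6), pos 3: u→x (+3) — repeating every 2. A repeating key of period 2 is used — shifts +6, +3 over and over.
For might: m+6=s, i+3=l, g+6=m, h+3=k, t+6=z.

slmkz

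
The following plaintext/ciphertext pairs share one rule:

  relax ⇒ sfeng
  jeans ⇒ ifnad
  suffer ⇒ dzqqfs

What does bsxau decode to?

grind

Treating letters as 0–25, the rule is x ↦ 11x + 13 (mod 26).
Reversing it on bsxau: b(1)→19·(1−13)≡6=g; s(18)→19·(18−13)≡17=r; x(23)→19·(23−13)≡8=i; a(0)→19·(0−13)≡13=n; u(20)→19·(20−13)≡3=d (all mod 26).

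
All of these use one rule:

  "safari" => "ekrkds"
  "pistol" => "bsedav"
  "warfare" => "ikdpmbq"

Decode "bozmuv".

Shifts by position in safari: pos 0: s→e (+12), pos 1: a→k (+10), pos 2: f→r (+12), pos 3: a→k (+10) — repeating every 2. It's a Vigenère-style cipher with numeric key [12,10]: position i shifts by key[i mod 2].
Undoing it on bozmuv: b−12=p, o−10=e, z−12=n, m−10=c, u−12=i, v−10=l.

pencil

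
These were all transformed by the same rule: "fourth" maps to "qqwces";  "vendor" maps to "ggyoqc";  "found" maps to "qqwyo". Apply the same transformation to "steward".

The rule splits by letter class: vowels +2, consonants +11.
For steward: s(cons)+11=d, t(cons)+11=e, e(vowel)+2=g, w(cons)+11=h, a(vowel)+2=c, r(cons)+11=c, d(cons)+11=o.

deghcco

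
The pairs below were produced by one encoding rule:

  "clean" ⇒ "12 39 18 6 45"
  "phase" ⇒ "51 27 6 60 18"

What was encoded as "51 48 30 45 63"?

The formula is n = 3×(alphabet index, a=1) + 3.
Reversing it on 51 48 30 45 63: 51→(51−3)÷3=16=p, 48→(48−3)÷3=15=o, 30→(30−3)÷3=9=i, 45→(45−3)÷3=14=n, 63→(63−3)÷3=20=t.

point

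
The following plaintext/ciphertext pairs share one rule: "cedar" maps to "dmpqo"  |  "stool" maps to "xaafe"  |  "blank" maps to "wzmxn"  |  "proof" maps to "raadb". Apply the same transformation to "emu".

gyq

The output letters match the input read backwards, each shifted +12: cedar reversed is radec. Read the word backwards and shift each letter +12.
For emu: reverse → ume; then shift: u+12=g, m+12=y, e+12=q.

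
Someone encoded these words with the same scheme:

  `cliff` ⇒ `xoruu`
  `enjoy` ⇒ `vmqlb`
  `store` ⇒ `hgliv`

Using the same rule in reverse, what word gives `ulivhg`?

forest

Letters are reflected about the middle of the alphabet (position → 25−position): Atbash.
Decoding ulivhg: u↔f, l↔o, i↔r, v↔e, h↔s, g↔t.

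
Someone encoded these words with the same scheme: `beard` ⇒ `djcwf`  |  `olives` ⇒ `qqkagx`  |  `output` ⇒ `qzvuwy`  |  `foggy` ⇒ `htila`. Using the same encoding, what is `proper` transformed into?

rwqugw

The shifts repeat in a cycle of length 2: positions 0,1,… shift by +2, +5, then the pattern repeats.
On proper: p+2=r, r+5=w, o+2=q, p+5=u, e+2=g, r+5=w.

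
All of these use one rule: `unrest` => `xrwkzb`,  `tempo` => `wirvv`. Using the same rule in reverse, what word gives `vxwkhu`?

stream

In unrest: u→x is +3, n→r is +4, r→w is +5, e→k is +6 — the shift increases by 1 each position. Letter i (0-indexed) is shifted by i+3, so successive shifts are 3, 4, 5, ….
Reversing it on vxwkhu: v−3=s, x−4=t, w−5=r, k−6=e, h−7=a, u−8=m.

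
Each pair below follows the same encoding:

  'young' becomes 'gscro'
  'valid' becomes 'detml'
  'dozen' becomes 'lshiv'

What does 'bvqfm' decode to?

It's a Vigenère-style cipher with numeric key [8,4]: position i shifts by key[i mod 2].
Reversing it on bvqfm: b−8=t, v−4=r, q−8=i, f−4=b, m−8=e.

tribe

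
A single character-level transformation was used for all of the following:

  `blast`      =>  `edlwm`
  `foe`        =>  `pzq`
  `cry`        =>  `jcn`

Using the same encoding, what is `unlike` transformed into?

The output letters match the input read backwards, each shifted +11: blast reversed is tsalb. Read the word backwards and shift each letter +11.
Applying it to unlike: reverse → ekilnu; then shift: e+11=p, k+11=v, i+11=t, l+11=w, n+11=y, u+11=f.

pvtwyf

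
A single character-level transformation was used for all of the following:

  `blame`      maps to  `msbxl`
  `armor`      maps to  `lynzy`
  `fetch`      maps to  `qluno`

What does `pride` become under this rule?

ayjol

Shifts by position in blame: pos 0: b→m (+11), pos 1: l→s (+7), pos 2: a→b (+1), pos 3: m→x (+11), pos 4: e→l (+7) — repeating every 3. A repeating key of period 3 is used — shifts +11, +7, +1 over and over.
Applying it to pride: p+11=a, r+7=y, i+1=j, d+11=o, e+7=l.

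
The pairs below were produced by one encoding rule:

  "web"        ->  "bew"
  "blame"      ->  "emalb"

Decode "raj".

jar

It's just the letters in reverse order.
Undoing it on raj: then reverse → jar.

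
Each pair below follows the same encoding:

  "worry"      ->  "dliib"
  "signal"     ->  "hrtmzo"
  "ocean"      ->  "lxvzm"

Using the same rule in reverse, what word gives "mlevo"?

This is the alphabet-reversal cipher (Atbash): a becomes z, b becomes y, etc.
Decoding mlevo: m↔n, l↔o, e↔v, v↔e, o↔l.

novel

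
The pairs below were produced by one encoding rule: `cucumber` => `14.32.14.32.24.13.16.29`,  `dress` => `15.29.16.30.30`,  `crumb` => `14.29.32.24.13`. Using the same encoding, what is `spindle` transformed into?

30.27.20.25.15.23.16

Each letter is replaced by its alphabet position (a=1..z=26) + 11.
Applying it to spindle: s=19→30, p=16→27, i=9→20, n=14→25, d=4→15, l=12→23, e=5→16.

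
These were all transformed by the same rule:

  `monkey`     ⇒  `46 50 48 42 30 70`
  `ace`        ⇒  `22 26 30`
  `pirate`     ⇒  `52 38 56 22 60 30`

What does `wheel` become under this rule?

With a=1..z=26, the number is 2·pos + 20.
On wheel: w=23→66, h=8→36, e=5→30, e=5→30, l=12→44.

66 36 30 30 44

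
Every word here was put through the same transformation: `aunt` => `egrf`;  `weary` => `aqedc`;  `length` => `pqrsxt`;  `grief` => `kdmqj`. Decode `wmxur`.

Shifts by position in aunt: pos 0: a→e (+4), pos 1: u→g (+12), pos 2: n→r (+4), pos 3: t→f (+12) — repeating every 2. The shifts repeat in a cycle of length 2: positions 0,1,… shift by +4, +12, then the pattern repeats.
Reversing it on wmxur: w−4=s, m−12=a, x−4=t, u−12=i, r−4=n.

satin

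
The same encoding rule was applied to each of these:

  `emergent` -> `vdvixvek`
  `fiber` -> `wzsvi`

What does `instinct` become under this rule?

zejkzetk

Compare letters: e→v is +17, m→d is +17, e→v is +17 — a constant shift. Each letter is shifted forward by 17 in the alphabet (a Caesar shift of +17).
Applying it to instinct: i+17=z, n+17=e, s+17=j, t+17=k, i+17=z, n+17=e, c+17=t, t+17=k.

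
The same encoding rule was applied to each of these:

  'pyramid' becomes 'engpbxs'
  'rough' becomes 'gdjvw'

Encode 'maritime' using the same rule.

bpgxixbt

Every letter moves 15 places later in the alphabet, wrapping around z→a.
Applying it to maritime: m+15=b, a+15=p, r+15=g, i+15=x, t+15=i, i+15=x, m+15=b, e+15=t.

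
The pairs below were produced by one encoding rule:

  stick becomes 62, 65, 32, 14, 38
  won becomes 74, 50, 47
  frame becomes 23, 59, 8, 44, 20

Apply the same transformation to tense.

65, 20, 47, 62, 20

Each letter becomes 3×(its alphabet position, a=1..z=26) + 5.
On tense: t=20→65, e=5→20, n=14→47, s=19→62, e=5→20.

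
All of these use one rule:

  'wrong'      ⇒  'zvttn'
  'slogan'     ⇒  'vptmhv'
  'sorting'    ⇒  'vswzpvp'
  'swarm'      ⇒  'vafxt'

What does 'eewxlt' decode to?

In wrong: w→z is +3, r→v is +4, o→t is +5, n→t is +6 — the shift increases by 1 each position. The shift increases by 1 at each position, starting from +3: 3, 4, 5, ….
Undoing it on eewxlt: e−3=b, e−4=a, w−5=r, x−6=r, l−7=e, t−8=l.

barrel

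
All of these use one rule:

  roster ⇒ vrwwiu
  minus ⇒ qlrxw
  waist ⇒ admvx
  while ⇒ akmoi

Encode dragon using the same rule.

It's a Vigenère-style cipher with numeric key [4,3]: position i shifts by key[i mod 2].
Applying it to dragon: d+4=h, r+3=u, a+4=e, g+3=j, o+4=s, n+3=q.

huejsq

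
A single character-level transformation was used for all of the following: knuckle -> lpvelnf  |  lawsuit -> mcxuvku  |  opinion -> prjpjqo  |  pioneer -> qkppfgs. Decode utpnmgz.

Shifts by position in knuckle: pos 0: k→l (+1), pos 1: n→p (+2), pos 2: u→v (+1), pos 3: c→e (+2) — repeating every 2. A repeating key of period 2 is used — shifts +1, +2 over and over.
Decoding utpnmgz: u−1=t, t−2=r, p−1=o, n−2=l, m−1=l, g−2=e, z−1=y.

trolley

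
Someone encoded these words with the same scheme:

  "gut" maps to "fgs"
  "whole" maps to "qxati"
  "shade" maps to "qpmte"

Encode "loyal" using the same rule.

xmkax

The output letters match the input read backwards, each shifted +12: gut reversed is tug. The word is reversed, then every letter is shifted forward by 12.
For loyal: reverse → layol; then shift: l+12=x, a+12=m, y+12=k, o+12=a, l+12=x.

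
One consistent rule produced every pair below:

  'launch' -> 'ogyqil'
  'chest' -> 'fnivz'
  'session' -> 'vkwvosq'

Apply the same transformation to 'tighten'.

A repeating key of period 3 is used — shifts +3, +6, +4 over and over.
On tighten: t+3=w, i+6=o, g+4=k, h+3=k, t+6=z, e+4=i, n+3=q.

wokkziq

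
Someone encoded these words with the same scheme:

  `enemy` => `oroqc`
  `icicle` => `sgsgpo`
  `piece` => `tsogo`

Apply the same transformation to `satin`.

The shift depends on letter class: consonant n→r is +4, but vowel e→o is +10. Vowels shift forward by 10 and consonants shift forward by 4.
Applying it to satin: s(cons)+4=w, a(vowel)+10=k, t(cons)+4=x, i(vowel)+10=s, n(cons)+4=r.

wkxsr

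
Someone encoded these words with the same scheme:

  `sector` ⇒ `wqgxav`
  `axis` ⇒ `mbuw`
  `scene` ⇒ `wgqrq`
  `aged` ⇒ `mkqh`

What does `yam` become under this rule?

cmq

The rule splits by letter class: vowels +12, consonants +4.
For yam: y(cons)+4=c, a(vowel)+12=m, m(cons)+4=q.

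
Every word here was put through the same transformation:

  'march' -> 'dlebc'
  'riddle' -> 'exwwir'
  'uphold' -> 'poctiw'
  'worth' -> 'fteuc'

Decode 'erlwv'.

m(12)→d(3) and a(0)→l(11) fit y≡21x+11 (mod 26); the inverse of 21 mod 26 is 5. Each letter's alphabet position (a=0..z=25) is mapped through 21·x+11 mod 26 — an affine cipher.
Undoing it on erlwv: e(4)→5·(4−11)≡17=r; r(17)→5·(17−11)≡4=e; l(11)→5·(11−11)≡0=a; w(22)→5·(22−11)≡3=d; v(21)→5·(21−11)≡24=y (all mod 26).

ready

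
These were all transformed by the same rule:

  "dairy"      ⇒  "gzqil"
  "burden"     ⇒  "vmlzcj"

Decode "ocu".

mug

The output letters match the input read backwards, each shifted +8: dairy reversed is yriad. Two steps: reverse the string, then apply a Caesar shift of +8.
Undoing it on ocu: shift back: o−8=g, c−8=u, u−8=m → gum; then reverse → mug.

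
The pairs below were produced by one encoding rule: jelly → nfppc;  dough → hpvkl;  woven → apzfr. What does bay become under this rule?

fbc

Two shifts are in play — +1 for a/e/i/o/u, +4 for every other letter.
On bay: b(cons)+4=f, a(vowel)+1=b, y(cons)+4=c.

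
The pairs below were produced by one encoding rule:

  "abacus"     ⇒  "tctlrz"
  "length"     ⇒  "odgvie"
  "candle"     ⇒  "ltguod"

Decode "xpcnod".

a(0)→t(19) and b(1)→c(2) fit y≡9x+19 (mod 26); the inverse of 9 mod 26 is 3. This is an affine cipher: with a=0,…,z=25, each position x becomes (9x+19) mod 26.
Decoding xpcnod: x(23)→3·(23−19)≡12=m; p(15)→3·(15−19)≡14=o; c(2)→3·(2−19)≡1=b; n(13)→3·(13−19)≡8=i; o(14)→3·(14−19)≡11=l; d(3)→3·(3−19)≡4=e (all mod 26).

mobile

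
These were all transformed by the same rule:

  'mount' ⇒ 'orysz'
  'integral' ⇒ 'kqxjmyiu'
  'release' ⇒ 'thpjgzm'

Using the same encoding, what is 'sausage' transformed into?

Each letter shifts forward by (position + 2), i.e. 2, 3, 4, … — the shift grows by one for each successive letter.
Applying it to sausage: s+2=u, a+3=d, u+4=y, s+5=x, a+6=g, g+7=n, e+8=m.

udyxgnm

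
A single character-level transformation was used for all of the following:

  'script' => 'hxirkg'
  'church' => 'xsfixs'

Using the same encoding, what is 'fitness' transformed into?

urgmvhh

Each pair mirrors across the alphabet (s↔h, c↔x, r↔i): positions sum to 25. Letters are reflected about the middle of the alphabet (position → 25−position): Atbash.
For fitness: f↔u, i↔r, t↔g, n↔m, e↔v, s↔h, s↔h.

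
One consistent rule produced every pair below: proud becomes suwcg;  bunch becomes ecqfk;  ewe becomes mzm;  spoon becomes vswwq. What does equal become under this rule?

The shift depends on letter class: consonant p→s is +3, but vowel o→w is +8. Two shifts are in play — +8 for a/e/i/o/u, +3 for every other letter.
Applying it to equal: e(vowel)+8=m, q(cons)+3=t, u(vowel)+8=c, a(vowel)+8=i, l(cons)+3=o.

mtcio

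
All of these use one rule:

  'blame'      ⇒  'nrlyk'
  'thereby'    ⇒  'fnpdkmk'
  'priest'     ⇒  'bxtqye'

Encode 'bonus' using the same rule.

Shifts by position in blame: pos 0: b→n (+12), pos 1: l→r (+6), pos 2: a→l (+11), pos 3: m→y (+12), pos 4: e→k (+6) — repeating every 3. The shifts repeat in a cycle of length 3: positions 0,1,… shift by +12, +6, +11, then the pattern repeats.
For bonus: b+12=n, o+6=u, n+11=y, u+12=g, s+6=y.

nuygy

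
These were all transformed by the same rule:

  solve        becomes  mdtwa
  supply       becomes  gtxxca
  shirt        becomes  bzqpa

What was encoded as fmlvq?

index

The output letters match the input read backwards, each shifted +8: solve reversed is evlos. Two steps: reverse the string, then apply a Caesar shift of +8.
Undoing it on fmlvq: shift back: f−8=x, m−8=e, l−8=d, v−8=n, q−8=i → xedni; then reverse → index.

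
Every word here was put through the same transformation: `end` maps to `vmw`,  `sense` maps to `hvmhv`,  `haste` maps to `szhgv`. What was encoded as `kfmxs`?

punch

Each pair mirrors across the alphabet (e↔v, n↔m, d↔w): positions sum to 25. Each letter is replaced by its mirror in the alphabet: a↔z, b↔y, c↔x, and so on (the Atbash cipher).
Undoing it on kfmxs: k↔p, f↔u, m↔n, x↔c, s↔h.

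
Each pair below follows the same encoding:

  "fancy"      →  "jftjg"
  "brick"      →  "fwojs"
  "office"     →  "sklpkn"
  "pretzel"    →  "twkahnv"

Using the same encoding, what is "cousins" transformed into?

gtazqwc

Each letter shifts forward by (position + 4), i.e. 4, 5, 6, … — the shift grows by one for each successive letter.
Applying it to cousins: c+4=g, o+5=t, u+6=a, s+7=z, i+8=q, n+9=w, s+10=c.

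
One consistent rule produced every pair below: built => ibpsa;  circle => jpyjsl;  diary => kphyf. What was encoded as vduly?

owner

Compare letters: b→i is +7, u→b is +7, i→p is +7 — a constant shift. Every letter moves 7 places later in the alphabet, wrapping around z→a.
Undoing it on vduly: v−7=o, d−7=w, u−7=n, l−7=e, y−7=r.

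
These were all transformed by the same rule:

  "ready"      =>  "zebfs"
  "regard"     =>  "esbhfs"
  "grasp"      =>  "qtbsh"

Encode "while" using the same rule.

fmjix

The output letters match the input read backwards, each shifted +1: ready reversed is ydaer. Read the word backwards and shift each letter +1.
Applying it to while: reverse → elihw; then shift: e+1=f, l+1=m, i+1=j, h+1=i, w+1=x.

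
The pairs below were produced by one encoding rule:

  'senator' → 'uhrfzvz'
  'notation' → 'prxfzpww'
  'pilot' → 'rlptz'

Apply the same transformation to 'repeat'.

thtjga

In senator: s→u is +2, e→h is +3, n→r is +4, a→f is +5 — the shift increases by 1 each position. Letter i (0-indexed) is shifted by i+2, so successive shifts are 2, 3, 4, ….
On repeat: r+2=t, e+3=h, p+4=t, e+5=j, a+6=g, t+7=a.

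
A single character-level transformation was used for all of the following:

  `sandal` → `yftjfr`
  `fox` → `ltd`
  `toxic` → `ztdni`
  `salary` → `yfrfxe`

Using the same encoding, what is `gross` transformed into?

mxtyy

The shift depends on letter class: consonant s→y is +6, but vowel a→f is +5. The rule splits by letter class: vowels +5, consonants +6.
For gross: g(cons)+6=m, r(cons)+6=x, o(vowel)+5=t, s(cons)+6=y, s(cons)+6=y.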